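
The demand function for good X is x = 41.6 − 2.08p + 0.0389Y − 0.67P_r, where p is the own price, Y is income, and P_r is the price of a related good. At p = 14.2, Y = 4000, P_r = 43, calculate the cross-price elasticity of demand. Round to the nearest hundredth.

First evaluate x: 41.6 − 2.08(14.2) + 0.0389(4000) − 0.67(43) = 41.6 − 29.536 + 155.6 − 28.81 = 138.854.
∂x/∂P_r = −0.67, so E_xy = -0.67·(43/138.854) ≈ -0.21.
E_xy < 0: the goods are complements.

-0.21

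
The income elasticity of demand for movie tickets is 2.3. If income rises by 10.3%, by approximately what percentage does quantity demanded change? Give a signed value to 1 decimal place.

%ΔQ ≈ E × %ΔI = (2.3) × (10.3%) ≈ 23.7%.

23.7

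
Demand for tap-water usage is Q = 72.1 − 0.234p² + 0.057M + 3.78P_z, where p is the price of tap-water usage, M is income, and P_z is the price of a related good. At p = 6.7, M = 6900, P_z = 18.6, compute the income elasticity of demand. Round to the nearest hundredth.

0.75

At the given point, Q = 72.1 − 0.234(6.7)² + 0.057(6900) + 3.78(18.6) = 72.1 − 10.5043 + 393.3 + 70.308 = 525.2037.
∂Q/∂M = +0.057, so E_I = 0.057·(6900/525.2037) ≈ 0.75.
E_I ∈ (0,1): normal good (necessity).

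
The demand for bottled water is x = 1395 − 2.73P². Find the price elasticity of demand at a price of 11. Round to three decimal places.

At P = 11, x = 1064.67.
dx/dP = −2·2.73·P = −60.06.
Point elasticity E = (dx/dP)·(P/x) = -60.06 × 11/1064.67 ≈ -0.621.
|E| < 1, so demand is inelastic at this price.

-0.621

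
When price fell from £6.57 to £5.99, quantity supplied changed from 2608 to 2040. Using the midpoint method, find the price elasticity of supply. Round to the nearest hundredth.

2.65

%Δq = (2040 − 2608)/[(2608 + 2040)/2] = -568/2324 ≈ -0.2444.
%ΔP = (5.99 − 6.57)/[(6.57 + 5.99)/2] = -0.58/6.28 ≈ -0.0924.
Arc elasticity E = %Δq/%ΔP ≈ -0.2444/-0.0924 ≈ 2.65.
|E| > 1: supply is elastic over this range.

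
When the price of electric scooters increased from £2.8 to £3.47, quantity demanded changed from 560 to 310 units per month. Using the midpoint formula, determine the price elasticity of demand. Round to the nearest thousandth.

%Δq = (310 − 560)/[(560 + 310)/2] = -250/435 ≈ -0.5747.
%ΔP = (3.47 − 2.8)/[(2.8 + 3.47)/2] = 0.67/3.135 ≈ 0.2137.
Arc elasticity E = %Δq/%ΔP ≈ -0.5747/0.2137 ≈ -2.689.
|E| > 1: demand is elastic over this range.

-2.689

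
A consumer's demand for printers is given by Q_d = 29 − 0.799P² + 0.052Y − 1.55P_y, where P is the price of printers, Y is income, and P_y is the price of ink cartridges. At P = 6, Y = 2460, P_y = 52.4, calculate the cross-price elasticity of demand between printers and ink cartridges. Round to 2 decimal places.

At the given point, Q_d = 29 − 0.799(6)² + 0.052(2460) − 1.55(52.4) = 29 − 28.764 + 127.92 − 81.22 = 46.936.
∂Q_d/∂P_y = −1.55, so E_xy = -1.55·(52.4/46.936) ≈ -1.73.
E_xy < 0: the goods are complements.

-1.73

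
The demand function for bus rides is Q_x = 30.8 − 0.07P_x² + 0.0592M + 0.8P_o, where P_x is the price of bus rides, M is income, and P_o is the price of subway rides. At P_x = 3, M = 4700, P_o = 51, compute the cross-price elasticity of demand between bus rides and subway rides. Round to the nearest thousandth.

0.117

Substituting, Q_x = 30.8 − 0.07(3)² + 0.0592(4700) + 0.8(51) = 30.8 − 0.63 + 278.24 + 40.8 = 349.21.
∂Q_x/∂P_o = +0.8, so E_xy = 0.8·(51/349.21) ≈ 0.117.
E_xy > 0: the goods are substitutes.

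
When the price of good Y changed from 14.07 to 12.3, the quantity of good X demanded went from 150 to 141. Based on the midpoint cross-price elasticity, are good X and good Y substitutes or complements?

%ΔQ_x = (141 − 150)/[(150+141)/2] = -9/145.5 ≈ -0.0619.
%ΔP_y = (12.3 − 14.07)/[(14.07+12.3)/2] ≈ -0.1342.
E_xy = -0.0619/-0.1342 ≈ 0.461.
E_xy > 0, so the goods are substitutes.

substitutes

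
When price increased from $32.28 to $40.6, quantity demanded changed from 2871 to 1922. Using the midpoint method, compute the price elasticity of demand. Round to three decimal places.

-1.734

%Δq = (1922 − 2871)/[(2871 + 1922)/2] = -949/2396.5 ≈ -0.3960.
%ΔP = (40.6 − 32.28)/[(32.28 + 40.6)/2] = 8.32/36.44 ≈ 0.2283.
Arc elasticity E = %Δq/%ΔP ≈ -0.3960/0.2283 ≈ -1.734.
|E| > 1: demand is elastic over this range.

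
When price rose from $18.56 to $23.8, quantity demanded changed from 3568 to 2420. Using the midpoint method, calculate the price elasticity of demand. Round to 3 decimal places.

-1.550

%Δq = (2420 − 3568)/[(3568 + 2420)/2] = -1148/2994 ≈ -0.3834.
%Δp = (23.8 − 18.56)/[(18.56 + 23.8)/2] = 5.24/21.18 ≈ 0.2474.
Arc elasticity E = %Δq/%Δp ≈ -0.3834/0.2474 ≈ -1.550.
|E| > 1: demand is elastic over this range.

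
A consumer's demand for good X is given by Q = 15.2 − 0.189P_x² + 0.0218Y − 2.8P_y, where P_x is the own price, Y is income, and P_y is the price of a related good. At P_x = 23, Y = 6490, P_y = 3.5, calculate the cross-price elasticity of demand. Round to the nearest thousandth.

-0.209

First evaluate Q: 15.2 − 0.189(23)² + 0.0218(6490) − 2.8(3.5) = 15.2 − 99.981 + 141.482 − 9.8 = 46.901.
∂Q/∂P_y = −2.8, so E_xy = -2.8·(3.5/46.901) ≈ -0.209.
E_xy < 0: the goods are complements.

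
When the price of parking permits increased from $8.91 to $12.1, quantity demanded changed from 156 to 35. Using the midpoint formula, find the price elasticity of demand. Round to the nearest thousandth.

-4.172

%ΔQ = (35 − 156)/[(156 + 35)/2] = -121/95.5 ≈ -1.2670.
%ΔP = (12.1 − 8.91)/[(8.91 + 12.1)/2] = 3.19/10.505 ≈ 0.3037.
Arc elasticity E = %ΔQ/%ΔP ≈ -1.2670/0.3037 ≈ -4.172.
|E| > 1: demand is elastic over this range.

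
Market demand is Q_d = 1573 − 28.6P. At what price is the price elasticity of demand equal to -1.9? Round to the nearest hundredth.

Set −bP/(a − bP) = −1.9 ⇒ bP = 1.9(a − bP) ⇒ bP(1+1.9) = 1.9·a.
P = 1.9·1573/(28.6·2.9) ≈ 36.03.

36.03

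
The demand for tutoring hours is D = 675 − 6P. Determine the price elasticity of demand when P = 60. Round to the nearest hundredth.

At P = 60, D = 315.
dD/dP = −6.
Point elasticity E = (dD/dP)·(P/D) = -6 × 60/315 ≈ -1.14.
|E| > 1, so demand is elastic at this price.

-1.14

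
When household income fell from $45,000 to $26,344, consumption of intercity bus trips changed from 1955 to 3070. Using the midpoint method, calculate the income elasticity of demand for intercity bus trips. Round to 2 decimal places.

%ΔQ = (3070 − 1955)/[(1955+3070)/2] = 1115/2512.5 ≈ 0.4438.
%ΔI = (26,344 − 45,000)/[(45,000+26,344)/2] = -18656/35672 ≈ -0.5230.
E_I = %ΔQ/%ΔI ≈ -0.85.
E_I < 0: inferior good.

-0.85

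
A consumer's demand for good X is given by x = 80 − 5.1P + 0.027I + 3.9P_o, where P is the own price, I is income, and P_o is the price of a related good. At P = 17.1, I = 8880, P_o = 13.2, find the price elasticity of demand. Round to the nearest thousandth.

Evaluating quantity at (P, I, P_o) gives x = 80 − 5.1(17.1) + 0.027(8880) + 3.9(13.2) = 80 − 87.21 + 239.76 + 51.48 = 284.03.
∂x/∂P = −5.1, so E_p = (−5.1)·(17.1/284.03) ≈ -0.307.
|E_p| < 1: demand is inelastic.

-0.307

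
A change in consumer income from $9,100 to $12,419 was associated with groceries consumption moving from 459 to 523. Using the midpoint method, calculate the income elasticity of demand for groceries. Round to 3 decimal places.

0.423

%ΔQ = (523 − 459)/[(459+523)/2] = 64/491 ≈ 0.1303.
%ΔI = (12,419 − 9,100)/[(9,100+12,419)/2] = 3319/10759.5 ≈ 0.3085.
E_I = %ΔQ/%ΔI ≈ 0.423.
E_I ∈ (0,1): normal good (necessity).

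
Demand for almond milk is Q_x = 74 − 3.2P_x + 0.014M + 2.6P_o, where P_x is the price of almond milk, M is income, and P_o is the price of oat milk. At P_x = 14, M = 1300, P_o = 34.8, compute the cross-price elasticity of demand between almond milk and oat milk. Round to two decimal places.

0.66

At the given point, Q_x = 74 − 3.2(14) + 0.014(1300) + 2.6(34.8) = 74 − 44.8 + 18.2 + 90.48 = 137.88.
∂Q_x/∂P_o = +2.6, so E_xy = 2.6·(34.8/137.88) ≈ 0.66.
E_xy > 0: the goods are substitutes.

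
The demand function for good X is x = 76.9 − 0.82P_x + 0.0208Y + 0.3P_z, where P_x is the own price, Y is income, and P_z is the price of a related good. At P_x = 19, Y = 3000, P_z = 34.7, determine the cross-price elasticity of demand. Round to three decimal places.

Evaluating quantity at (P_x, Y, P_z) gives x = 76.9 − 0.82(19) + 0.0208(3000) + 0.3(34.7) = 76.9 − 15.58 + 62.4 + 10.41 = 134.13.
∂x/∂P_z = +0.3, so E_xy = 0.3·(34.7/134.13) ≈ 0.078.
E_xy > 0: the goods are substitutes.

0.078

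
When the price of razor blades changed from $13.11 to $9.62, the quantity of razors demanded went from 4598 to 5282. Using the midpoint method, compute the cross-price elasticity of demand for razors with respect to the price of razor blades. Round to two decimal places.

-0.45

%ΔQ_x = (5282 − 4598)/[(4598+5282)/2] = 684/4940 ≈ 0.1385.
%ΔP_y = (9.62 − 13.11)/[(13.11+9.62)/2] ≈ -0.3071.
E_xy = 0.1385/-0.3071 ≈ -0.45.
E_xy < 0, so razors and razor blades are complements.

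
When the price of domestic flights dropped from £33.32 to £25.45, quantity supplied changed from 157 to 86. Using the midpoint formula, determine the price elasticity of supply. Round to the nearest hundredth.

%Δq = (86 − 157)/[(157 + 86)/2] = -71/121.5 ≈ -0.5844.
%Δp = (25.45 − 33.32)/[(33.32 + 25.45)/2] = -7.87/29.385 ≈ -0.2678.
Arc elasticity E = %Δq/%Δp ≈ -0.5844/-0.2678 ≈ 2.18.
|E| > 1: supply is elastic over this range.

2.18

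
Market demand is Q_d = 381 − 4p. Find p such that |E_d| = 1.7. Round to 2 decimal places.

59.97

Set −bp/(a − bp) = −1.7 ⇒ bp = 1.7(a − bp) ⇒ bp(1+1.7) = 1.7·a.
p = 1.7·381/(4·2.7) ≈ 59.97.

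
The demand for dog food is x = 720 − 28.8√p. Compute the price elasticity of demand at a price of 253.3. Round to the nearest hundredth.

-0.88

At p = 253.3, x = 261.6364.
dx/dp = −28.8/(2√p) = −28.8/(2·15.9154).
Point elasticity E = (dx/dp)·(p/x) = -0.9048 × 253.3/261.6364 ≈ -0.88.
|E| < 1, so demand is inelastic at this price.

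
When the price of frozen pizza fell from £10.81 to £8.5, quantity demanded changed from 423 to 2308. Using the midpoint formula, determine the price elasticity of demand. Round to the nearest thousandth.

%Δq = (2308 − 423)/[(423 + 2308)/2] = 1885/1365.5 ≈ 1.3804.
%Δp = (8.5 − 10.81)/[(10.81 + 8.5)/2] = -2.31/9.655 ≈ -0.2393.
Arc elasticity E = %Δq/%Δp ≈ 1.3804/-0.2393 ≈ -5.770.
|E| > 1: demand is elastic over this range.

-5.770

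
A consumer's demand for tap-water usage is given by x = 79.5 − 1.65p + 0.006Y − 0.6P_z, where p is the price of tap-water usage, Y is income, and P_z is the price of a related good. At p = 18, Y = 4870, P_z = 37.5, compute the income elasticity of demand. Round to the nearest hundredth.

0.52

Substituting, x = 79.5 − 1.65(18) + 0.006(4870) − 0.6(37.5) = 79.5 − 29.7 + 29.22 − 22.5 = 56.52.
∂x/∂Y = +0.006, so E_I = 0.006·(4870/56.52) ≈ 0.52.
E_I ∈ (0,1): normal good (necessity).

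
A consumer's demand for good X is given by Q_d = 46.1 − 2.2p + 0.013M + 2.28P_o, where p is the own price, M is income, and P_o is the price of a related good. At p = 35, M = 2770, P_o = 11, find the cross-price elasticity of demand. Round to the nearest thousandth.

Evaluating quantity at (p, M, P_o) gives Q_d = 46.1 − 2.2(35) + 0.013(2770) + 2.28(11) = 46.1 − 77 + 36.01 + 25.08 = 30.19.
∂Q_d/∂P_o = +2.28, so E_xy = 2.28·(11/30.19) ≈ 0.831.
E_xy > 0: the goods are substitutes.

0.831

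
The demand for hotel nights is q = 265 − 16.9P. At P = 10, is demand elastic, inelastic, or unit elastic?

elastic

At P = 10, q = 96.
dq/dP = −16.9.
Point elasticity E = (dq/dP)·(P/q) = -16.9 × 10/96 ≈ -1.760.
|E| ≈ 1.760 > 1, so demand is elastic.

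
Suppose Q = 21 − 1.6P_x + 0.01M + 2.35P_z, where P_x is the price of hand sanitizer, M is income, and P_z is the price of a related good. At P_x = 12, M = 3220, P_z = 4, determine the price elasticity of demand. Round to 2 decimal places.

-0.44

Q = 21 − 1.6(12) + 0.01(3220) + 2.35(4) = 21 − 19.2 + 32.2 + 9.4 = 43.4.
∂Q/∂P_x = −1.6, so E_p = (−1.6)·(12/43.4) ≈ -0.44.
|E_p| < 1: demand is inelastic.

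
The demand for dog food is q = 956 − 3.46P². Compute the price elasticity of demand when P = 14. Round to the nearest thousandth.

At P = 14, q = 277.84.
dq/dP = −2·3.46·P = −96.88.
Point elasticity E = (dq/dP)·(P/q) = -96.88 × 14/277.84 ≈ -4.882.
|E| > 1, so demand is elastic at this price.

-4.882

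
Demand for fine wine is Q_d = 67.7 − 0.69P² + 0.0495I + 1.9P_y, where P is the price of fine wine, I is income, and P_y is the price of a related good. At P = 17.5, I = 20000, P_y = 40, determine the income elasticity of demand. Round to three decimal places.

1.073

Substituting, Q_d = 67.7 − 0.69(17.5)² + 0.0495(20000) + 1.9(40) = 67.7 − 211.3125 + 990 + 76 = 922.3875.
∂Q_d/∂I = +0.0495, so E_I = 0.0495·(20000/922.3875) ≈ 1.073.
E_I > 1: normal good (luxury).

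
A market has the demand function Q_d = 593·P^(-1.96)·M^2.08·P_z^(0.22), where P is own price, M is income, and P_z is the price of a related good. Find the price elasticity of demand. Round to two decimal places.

For a Cobb–Douglas (constant-elasticity) form Q_d = A·P^α·…, the elasticity with respect to P equals the exponent α at every point.
Here the exponent on P is -1.96, so the price elasticity of demand is -1.96.

-1.96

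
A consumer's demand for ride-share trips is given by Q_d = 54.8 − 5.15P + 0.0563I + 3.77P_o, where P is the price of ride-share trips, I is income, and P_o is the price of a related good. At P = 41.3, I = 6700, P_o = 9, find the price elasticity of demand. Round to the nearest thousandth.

-0.840

At the given point, Q_d = 54.8 − 5.15(41.3) + 0.0563(6700) + 3.77(9) = 54.8 − 212.695 + 377.21 + 33.93 = 253.245.
∂Q_d/∂P = −5.15, so E_p = (−5.15)·(41.3/253.245) ≈ -0.840.
|E_p| < 1: demand is inelastic.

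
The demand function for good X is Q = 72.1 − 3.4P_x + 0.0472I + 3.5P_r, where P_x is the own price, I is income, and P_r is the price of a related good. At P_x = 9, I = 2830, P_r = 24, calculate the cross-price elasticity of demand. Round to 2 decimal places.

Substituting, Q = 72.1 − 3.4(9) + 0.0472(2830) + 3.5(24) = 72.1 − 30.6 + 133.576 + 84 = 259.076.
∂Q/∂P_r = +3.5, so E_xy = 3.5·(24/259.076) ≈ 0.32.
E_xy > 0: the goods are substitutes.

0.32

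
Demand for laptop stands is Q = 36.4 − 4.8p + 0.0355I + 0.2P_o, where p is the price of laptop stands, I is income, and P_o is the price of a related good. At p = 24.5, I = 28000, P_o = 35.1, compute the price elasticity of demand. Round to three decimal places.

-0.128

At the given point, Q = 36.4 − 4.8(24.5) + 0.0355(28000) + 0.2(35.1) = 36.4 − 117.6 + 994 + 7.02 = 919.82.
∂Q/∂p = −4.8, so E_p = (−4.8)·(24.5/919.82) ≈ -0.128.
|E_p| < 1: demand is inelastic.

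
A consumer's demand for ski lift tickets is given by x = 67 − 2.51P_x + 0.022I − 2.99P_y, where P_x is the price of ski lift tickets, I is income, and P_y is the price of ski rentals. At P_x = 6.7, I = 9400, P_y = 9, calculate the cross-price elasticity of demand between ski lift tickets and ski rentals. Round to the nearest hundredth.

At the given point, x = 67 − 2.51(6.7) + 0.022(9400) − 2.99(9) = 67 − 16.817 + 206.8 − 26.91 = 230.073.
∂x/∂P_y = −2.99, so E_xy = -2.99·(9/230.073) ≈ -0.12.
E_xy < 0: the goods are complements.

-0.12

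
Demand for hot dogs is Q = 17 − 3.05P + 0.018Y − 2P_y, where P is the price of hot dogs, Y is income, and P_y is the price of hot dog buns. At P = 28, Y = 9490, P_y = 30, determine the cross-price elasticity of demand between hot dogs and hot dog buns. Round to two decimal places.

-1.41

Q = 17 − 3.05(28) + 0.018(9490) − 2(30) = 17 − 85.4 + 170.82 − 60 = 42.42.
∂Q/∂P_y = −2, so E_xy = -2·(30/42.42) ≈ -1.41.
E_xy < 0: the goods are complements.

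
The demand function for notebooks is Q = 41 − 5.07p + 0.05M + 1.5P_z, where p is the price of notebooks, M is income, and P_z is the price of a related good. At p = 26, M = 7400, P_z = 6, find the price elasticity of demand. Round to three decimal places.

-0.457

At the given point, Q = 41 − 5.07(26) + 0.05(7400) + 1.5(6) = 41 − 131.82 + 370 + 9 = 288.18.
∂Q/∂p = −5.07, so E_p = (−5.07)·(26/288.18) ≈ -0.457.
|E_p| < 1: demand is inelastic.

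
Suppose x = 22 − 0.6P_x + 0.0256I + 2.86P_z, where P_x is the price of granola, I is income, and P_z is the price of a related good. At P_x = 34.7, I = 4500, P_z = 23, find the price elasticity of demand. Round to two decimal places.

-0.11

At the given point, x = 22 − 0.6(34.7) + 0.0256(4500) + 2.86(23) = 22 − 20.82 + 115.2 + 65.78 = 182.16.
∂x/∂P_x = −0.6, so E_p = (−0.6)·(34.7/182.16) ≈ -0.11.
|E_p| < 1: demand is inelastic.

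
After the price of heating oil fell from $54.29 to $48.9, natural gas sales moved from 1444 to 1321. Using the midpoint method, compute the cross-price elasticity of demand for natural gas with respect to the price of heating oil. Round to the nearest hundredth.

%ΔQ_x = (1321 − 1444)/[(1444+1321)/2] = -123/1382.5 ≈ -0.0890.
%ΔP_y = (48.9 − 54.29)/[(54.29+48.9)/2] ≈ -0.1045.
E_xy = -0.0890/-0.1045 ≈ 0.85.
E_xy > 0, so natural gas and heating oil are substitutes.

0.85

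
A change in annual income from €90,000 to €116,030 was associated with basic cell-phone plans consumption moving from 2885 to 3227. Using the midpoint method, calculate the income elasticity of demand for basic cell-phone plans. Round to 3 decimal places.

0.443

%ΔQ = (3227 − 2885)/[(2885+3227)/2] = 342/3056 ≈ 0.1119.
%ΔM = (116,030 − 90,000)/[(90,000+116,030)/2] = 26030/103015 ≈ 0.2527.
E_I = %ΔQ/%ΔM ≈ 0.443.
E_I ∈ (0,1): normal good (necessity).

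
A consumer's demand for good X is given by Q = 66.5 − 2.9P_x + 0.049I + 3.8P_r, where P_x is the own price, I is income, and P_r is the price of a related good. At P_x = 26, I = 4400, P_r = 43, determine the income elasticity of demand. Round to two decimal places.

Q = 66.5 − 2.9(26) + 0.049(4400) + 3.8(43) = 66.5 − 75.4 + 215.6 + 163.4 = 370.1.
∂Q/∂I = +0.049, so E_I = 0.049·(4400/370.1) ≈ 0.58.
E_I ∈ (0,1): normal good (necessity).

0.58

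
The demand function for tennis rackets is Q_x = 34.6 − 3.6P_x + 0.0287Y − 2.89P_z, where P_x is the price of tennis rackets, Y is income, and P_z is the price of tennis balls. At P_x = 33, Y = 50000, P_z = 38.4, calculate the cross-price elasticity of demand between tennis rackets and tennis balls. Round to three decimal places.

-0.090

First evaluate Q_x: 34.6 − 3.6(33) + 0.0287(50000) − 2.89(38.4) = 34.6 − 118.8 + 1435 − 110.976 = 1239.824.
∂Q_x/∂P_z = −2.89, so E_xy = -2.89·(38.4/1239.824) ≈ -0.090.
E_xy < 0: the goods are complements.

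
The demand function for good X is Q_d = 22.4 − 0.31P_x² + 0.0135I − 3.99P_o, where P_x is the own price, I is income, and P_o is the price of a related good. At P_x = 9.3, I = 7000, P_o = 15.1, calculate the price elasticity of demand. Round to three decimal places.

-1.797

At the given point, Q_d = 22.4 − 0.31(9.3)² + 0.0135(7000) − 3.99(15.1) = 22.4 − 26.8119 + 94.5 − 60.249 = 29.8391.
∂Q_d/∂P_x = −2·0.31·P_x = -5.766, so E_p = -5.766·(9.3/29.8391) ≈ -1.797.
|E_p| > 1: demand is elastic.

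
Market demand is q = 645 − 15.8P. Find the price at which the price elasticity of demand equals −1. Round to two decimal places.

20.41

For linear demand q = a − bP, E = −bP/(a − bP). |E| = 1 ⇒ bP = a − bP ⇒ P = a/(2b).
P = 645/(2·15.8) ≈ 20.41.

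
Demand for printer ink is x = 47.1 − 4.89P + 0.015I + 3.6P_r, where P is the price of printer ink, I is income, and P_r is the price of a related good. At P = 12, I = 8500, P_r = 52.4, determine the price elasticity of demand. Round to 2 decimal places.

-0.19

First evaluate x: 47.1 − 4.89(12) + 0.015(8500) + 3.6(52.4) = 47.1 − 58.68 + 127.5 + 188.64 = 304.56.
∂x/∂P = −4.89, so E_p = (−4.89)·(12/304.56) ≈ -0.19.
|E_p| < 1: demand is inelastic.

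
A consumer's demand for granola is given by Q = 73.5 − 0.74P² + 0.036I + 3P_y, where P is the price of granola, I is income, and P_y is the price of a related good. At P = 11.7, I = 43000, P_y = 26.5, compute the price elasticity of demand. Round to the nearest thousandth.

Substituting, Q = 73.5 − 0.74(11.7)² + 0.036(43000) + 3(26.5) = 73.5 − 101.2986 + 1548 + 79.5 = 1599.7014.
∂Q/∂P = −2·0.74·P = -17.316, so E_p = -17.316·(11.7/1599.7014) ≈ -0.127.
|E_p| < 1: demand is inelastic.

-0.127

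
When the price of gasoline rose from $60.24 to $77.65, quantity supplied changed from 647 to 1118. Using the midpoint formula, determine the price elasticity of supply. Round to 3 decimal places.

%ΔQ = (1118 − 647)/[(647 + 1118)/2] = 471/882.5 ≈ 0.5337.
%ΔP = (77.65 − 60.24)/[(60.24 + 77.65)/2] = 17.41/68.945 ≈ 0.2525.
Arc elasticity E = %ΔQ/%ΔP ≈ 0.5337/0.2525 ≈ 2.114.
|E| > 1: supply is elastic over this range.

2.114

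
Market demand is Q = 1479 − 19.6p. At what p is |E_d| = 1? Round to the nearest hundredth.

37.73

For linear demand Q = a − bp, E = −bp/(a − bp). |E| = 1 ⇒ bp = a − bp ⇒ p = a/(2b).
p = 1479/(2·19.6) ≈ 37.73.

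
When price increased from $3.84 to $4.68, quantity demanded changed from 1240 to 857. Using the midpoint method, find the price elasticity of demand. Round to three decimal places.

-1.853

%Δq = (857 − 1240)/[(1240 + 857)/2] = -383/1048.5 ≈ -0.3653.
%ΔP = (4.68 − 3.84)/[(3.84 + 4.68)/2] = 0.84/4.26 ≈ 0.1972.
Arc elasticity E = %Δq/%ΔP ≈ -0.3653/0.1972 ≈ -1.853.
|E| > 1: demand is elastic over this range.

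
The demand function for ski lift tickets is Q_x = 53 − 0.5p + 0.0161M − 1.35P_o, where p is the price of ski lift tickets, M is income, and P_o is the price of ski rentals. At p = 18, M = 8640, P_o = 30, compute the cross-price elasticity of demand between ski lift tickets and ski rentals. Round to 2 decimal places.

First evaluate Q_x: 53 − 0.5(18) + 0.0161(8640) − 1.35(30) = 53 − 9 + 139.104 − 40.5 = 142.604.
∂Q_x/∂P_o = −1.35, so E_xy = -1.35·(30/142.604) ≈ -0.28.
E_xy < 0: the goods are complements.

-0.28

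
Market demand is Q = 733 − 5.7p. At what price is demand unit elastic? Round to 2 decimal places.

64.30

For linear demand Q = a − bp, E = −bp/(a − bp). |E| = 1 ⇒ bp = a − bp ⇒ p = a/(2b).
p = 733/(2·5.7) ≈ 64.30.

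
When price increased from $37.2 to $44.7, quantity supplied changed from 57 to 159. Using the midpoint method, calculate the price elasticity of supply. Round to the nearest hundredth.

5.16

%ΔQ = (159 − 57)/[(57 + 159)/2] = 102/108 ≈ 0.9444.
%ΔP = (44.7 − 37.2)/[(37.2 + 44.7)/2] = 7.5/40.95 ≈ 0.1832.
Arc elasticity E = %ΔQ/%ΔP ≈ 0.9444/0.1832 ≈ 5.16.
|E| > 1: supply is elastic over this range.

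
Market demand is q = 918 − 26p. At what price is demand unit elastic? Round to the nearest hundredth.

For linear demand q = a − bp, E = −bp/(a − bp). |E| = 1 ⇒ bp = a − bp ⇒ p = a/(2b).
p = 918/(2·26) ≈ 17.65.

17.65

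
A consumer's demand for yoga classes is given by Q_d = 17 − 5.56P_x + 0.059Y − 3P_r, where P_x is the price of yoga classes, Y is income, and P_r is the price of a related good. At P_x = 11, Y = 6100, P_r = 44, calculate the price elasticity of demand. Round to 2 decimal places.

-0.33

Q_d = 17 − 5.56(11) + 0.059(6100) − 3(44) = 17 − 61.16 + 359.9 − 132 = 183.74.
∂Q_d/∂P_x = −5.56, so E_p = (−5.56)·(11/183.74) ≈ -0.33.
|E_p| < 1: demand is inelastic.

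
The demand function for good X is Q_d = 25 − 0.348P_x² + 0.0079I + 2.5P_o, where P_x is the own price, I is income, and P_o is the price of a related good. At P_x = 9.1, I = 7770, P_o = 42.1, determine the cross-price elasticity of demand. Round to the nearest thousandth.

0.646

At the given point, Q_d = 25 − 0.348(9.1)² + 0.0079(7770) + 2.5(42.1) = 25 − 28.8179 + 61.383 + 105.25 = 162.8151.
∂Q_d/∂P_o = +2.5, so E_xy = 2.5·(42.1/162.8151) ≈ 0.646.
E_xy > 0: the goods are substitutes.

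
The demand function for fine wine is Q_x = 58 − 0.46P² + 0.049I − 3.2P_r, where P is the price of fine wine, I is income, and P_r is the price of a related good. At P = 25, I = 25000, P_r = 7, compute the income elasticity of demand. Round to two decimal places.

Substituting, Q_x = 58 − 0.46(25)² + 0.049(25000) − 3.2(7) = 58 − 287.5 + 1225 − 22.4 = 973.1.
∂Q_x/∂I = +0.049, so E_I = 0.049·(25000/973.1) ≈ 1.26.
E_I > 1: normal good (luxury).

1.26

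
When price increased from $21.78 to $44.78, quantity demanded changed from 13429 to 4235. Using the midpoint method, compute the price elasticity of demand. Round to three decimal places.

%Δq = (4235 − 13429)/[(13429 + 4235)/2] = -9194/8832 ≈ -1.0410.
%ΔP = (44.78 − 21.78)/[(21.78 + 44.78)/2] = 23/33.28 ≈ 0.6911.
Arc elasticity E = %Δq/%ΔP ≈ -1.0410/0.6911 ≈ -1.506.
|E| > 1: demand is elastic over this range.

-1.506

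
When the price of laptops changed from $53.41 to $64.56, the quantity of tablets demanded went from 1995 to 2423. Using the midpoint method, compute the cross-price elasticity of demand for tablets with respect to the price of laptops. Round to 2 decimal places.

1.02

%ΔQ_x = (2423 − 1995)/[(1995+2423)/2] = 428/2209 ≈ 0.1938.
%ΔP_y = (64.56 − 53.41)/[(53.41+64.56)/2] ≈ 0.1890.
E_xy = 0.1938/0.1890 ≈ 1.02.
E_xy > 0, so tablets and laptops are substitutes.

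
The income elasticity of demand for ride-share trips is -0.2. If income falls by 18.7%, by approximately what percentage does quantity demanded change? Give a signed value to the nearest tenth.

%ΔQ ≈ E × %ΔI = (-0.2) × (-18.7%) ≈ 3.7%.

3.7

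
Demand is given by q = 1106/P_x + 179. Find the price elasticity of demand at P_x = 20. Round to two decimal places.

At P_x = 20, q = 234.3.
dq/dP_x = −1106/P_x² = −2.765.
Point elasticity E = (dq/dP_x)·(P_x/q) = -2.765 × 20/234.3 ≈ -0.24.
|E| < 1, so demand is inelastic at this price.

-0.24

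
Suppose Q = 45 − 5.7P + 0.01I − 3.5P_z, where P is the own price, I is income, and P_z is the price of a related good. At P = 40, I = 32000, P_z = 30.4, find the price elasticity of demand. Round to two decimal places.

-7.45

First evaluate Q: 45 − 5.7(40) + 0.01(32000) − 3.5(30.4) = 45 − 228 + 320 − 106.4 = 30.6.
∂Q/∂P = −5.7, so E_p = (−5.7)·(40/30.6) ≈ -7.45.
|E_p| > 1: demand is elastic.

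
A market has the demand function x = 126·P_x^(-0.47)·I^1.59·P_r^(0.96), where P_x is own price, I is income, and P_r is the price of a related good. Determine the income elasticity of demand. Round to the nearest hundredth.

For a Cobb–Douglas (constant-elasticity) form x = A·I^α·…, the elasticity with respect to I equals the exponent α at every point.
Here the exponent on I is 1.59, so the income elasticity of demand is 1.59.

1.59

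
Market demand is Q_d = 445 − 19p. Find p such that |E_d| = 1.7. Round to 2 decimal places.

14.75

Set −bp/(a − bp) = −1.7 ⇒ bp = 1.7(a − bp) ⇒ bp(1+1.7) = 1.7·a.
p = 1.7·445/(19·2.7) ≈ 14.75.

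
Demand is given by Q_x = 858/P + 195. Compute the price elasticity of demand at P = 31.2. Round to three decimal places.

At P = 31.2, Q_x = 222.5.
dQ_x/dP = −858/P² = −0.8814.
Point elasticity E = (dQ_x/dP)·(P/Q_x) = -0.8814 × 31.2/222.5 ≈ -0.124.
|E| < 1, so demand is inelastic at this price.

-0.124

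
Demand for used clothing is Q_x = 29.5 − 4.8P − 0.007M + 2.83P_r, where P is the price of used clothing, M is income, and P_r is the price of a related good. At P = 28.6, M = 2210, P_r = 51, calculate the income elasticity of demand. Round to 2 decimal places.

Evaluating quantity at (P, M, P_r) gives Q_x = 29.5 − 4.8(28.6) − 0.007(2210) + 2.83(51) = 29.5 − 137.28 − 15.47 + 144.33 = 21.08.
∂Q_x/∂M = −0.007, so E_I = -0.007·(2210/21.08) ≈ -0.73.
E_I < 0: inferior good.

-0.73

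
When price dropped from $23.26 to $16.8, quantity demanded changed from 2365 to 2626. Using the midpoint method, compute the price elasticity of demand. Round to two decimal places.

-0.32

%Δq = (2626 − 2365)/[(2365 + 2626)/2] = 261/2495.5 ≈ 0.1046.
%ΔP = (16.8 − 23.26)/[(23.26 + 16.8)/2] = -6.46/20.03 ≈ -0.3225.
Arc elasticity E = %Δq/%ΔP ≈ 0.1046/-0.3225 ≈ -0.32.
|E| < 1: demand is inelastic over this range.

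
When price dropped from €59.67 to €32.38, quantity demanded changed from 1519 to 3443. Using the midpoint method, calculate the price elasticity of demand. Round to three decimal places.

%Δq = (3443 − 1519)/[(1519 + 3443)/2] = 1924/2481 ≈ 0.7755.
%Δp = (32.38 − 59.67)/[(59.67 + 32.38)/2] = -27.29/46.025 ≈ -0.5929.
Arc elasticity E = %Δq/%Δp ≈ 0.7755/-0.5929 ≈ -1.308.
|E| > 1: demand is elastic over this range.

-1.308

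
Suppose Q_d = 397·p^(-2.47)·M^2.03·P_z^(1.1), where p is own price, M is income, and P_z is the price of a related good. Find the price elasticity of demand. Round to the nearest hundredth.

For a Cobb–Douglas (constant-elasticity) form Q_d = A·p^α·…, the elasticity with respect to p equals the exponent α at every point.
Here the exponent on p is -2.47, so the price elasticity of demand is -2.47.

-2.47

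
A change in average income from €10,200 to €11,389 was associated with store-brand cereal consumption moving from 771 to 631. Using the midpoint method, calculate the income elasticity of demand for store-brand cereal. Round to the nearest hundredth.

-1.81

%ΔQ = (631 − 771)/[(771+631)/2] = -140/701 ≈ -0.1997.
%ΔI = (11,389 − 10,200)/[(10,200+11,389)/2] = 1189/10794.5 ≈ 0.1101.
E_I = %ΔQ/%ΔI ≈ -1.81.
E_I < 0: inferior good.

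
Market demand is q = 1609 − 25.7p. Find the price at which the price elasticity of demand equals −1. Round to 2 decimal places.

For linear demand q = a − bp, E = −bp/(a − bp). |E| = 1 ⇒ bp = a − bp ⇒ p = a/(2b).
p = 1609/(2·25.7) ≈ 31.30.

31.30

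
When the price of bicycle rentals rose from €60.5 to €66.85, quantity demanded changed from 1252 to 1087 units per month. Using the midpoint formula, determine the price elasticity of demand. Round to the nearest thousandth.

-1.415

%Δq = (1087 − 1252)/[(1252 + 1087)/2] = -165/1169.5 ≈ -0.1411.
%ΔP = (66.85 − 60.5)/[(60.5 + 66.85)/2] = 6.35/63.675 ≈ 0.0997.
Arc elasticity E = %Δq/%ΔP ≈ -0.1411/0.0997 ≈ -1.415.
|E| > 1: demand is elastic over this range.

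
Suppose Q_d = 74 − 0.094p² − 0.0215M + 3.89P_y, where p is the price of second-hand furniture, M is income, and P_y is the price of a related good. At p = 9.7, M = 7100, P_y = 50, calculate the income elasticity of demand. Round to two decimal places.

Substituting, Q_d = 74 − 0.094(9.7)² − 0.0215(7100) + 3.89(50) = 74 − 8.8445 − 152.65 + 194.5 = 107.0055.
∂Q_d/∂M = −0.0215, so E_I = -0.0215·(7100/107.0055) ≈ -1.43.
E_I < 0: inferior good.

-1.43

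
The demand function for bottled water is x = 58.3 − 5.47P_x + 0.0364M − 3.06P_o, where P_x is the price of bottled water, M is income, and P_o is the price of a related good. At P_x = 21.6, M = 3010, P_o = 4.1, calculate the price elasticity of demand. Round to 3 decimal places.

First evaluate x: 58.3 − 5.47(21.6) + 0.0364(3010) − 3.06(4.1) = 58.3 − 118.152 + 109.564 − 12.546 = 37.166.
∂x/∂P_x = −5.47, so E_p = (−5.47)·(21.6/37.166) ≈ -3.179.
|E_p| > 1: demand is elastic.

-3.179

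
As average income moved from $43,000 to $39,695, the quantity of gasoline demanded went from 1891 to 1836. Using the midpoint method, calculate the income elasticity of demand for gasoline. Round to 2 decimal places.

0.37

%ΔQ = (1836 − 1891)/[(1891+1836)/2] = -55/1863.5 ≈ -0.0295.
%ΔI = (39,695 − 43,000)/[(43,000+39,695)/2] = -3305/41347.5 ≈ -0.0799.
E_I = %ΔQ/%ΔI ≈ 0.37.
E_I ∈ (0,1): normal good (necessity).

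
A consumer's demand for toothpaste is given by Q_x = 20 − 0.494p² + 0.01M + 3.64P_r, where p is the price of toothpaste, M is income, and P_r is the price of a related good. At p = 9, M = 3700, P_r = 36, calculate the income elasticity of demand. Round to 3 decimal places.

0.250

Substituting, Q_x = 20 − 0.494(9)² + 0.01(3700) + 3.64(36) = 20 − 40.014 + 37 + 131.04 = 148.026.
∂Q_x/∂M = +0.01, so E_I = 0.01·(3700/148.026) ≈ 0.250.
E_I ∈ (0,1): normal good (necessity).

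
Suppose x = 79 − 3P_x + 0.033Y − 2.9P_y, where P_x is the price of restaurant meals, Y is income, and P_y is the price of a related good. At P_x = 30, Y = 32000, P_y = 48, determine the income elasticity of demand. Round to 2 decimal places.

1.17

Substituting, x = 79 − 3(30) + 0.033(32000) − 2.9(48) = 79 − 90 + 1056 − 139.2 = 905.8.
∂x/∂Y = +0.033, so E_I = 0.033·(32000/905.8) ≈ 1.17.
E_I > 1: normal good (luxury).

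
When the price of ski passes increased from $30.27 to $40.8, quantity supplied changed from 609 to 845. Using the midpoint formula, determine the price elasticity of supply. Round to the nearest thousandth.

1.095

%ΔQ = (845 − 609)/[(609 + 845)/2] = 236/727 ≈ 0.3246.
%ΔP = (40.8 − 30.27)/[(30.27 + 40.8)/2] = 10.53/35.535 ≈ 0.2963.
Arc elasticity E = %ΔQ/%ΔP ≈ 0.3246/0.2963 ≈ 1.095.
|E| > 1: supply is elastic over this range.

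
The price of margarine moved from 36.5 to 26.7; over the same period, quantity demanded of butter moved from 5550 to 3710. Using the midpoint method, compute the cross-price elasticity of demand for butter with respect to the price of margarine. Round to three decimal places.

%ΔQ_x = (3710 − 5550)/[(5550+3710)/2] = -1840/4630 ≈ -0.3974.
%ΔP_y = (26.7 − 36.5)/[(36.5+26.7)/2] ≈ -0.3101.
E_xy = -0.3974/-0.3101 ≈ 1.281.
E_xy > 0, so butter and margarine are substitutes.

1.281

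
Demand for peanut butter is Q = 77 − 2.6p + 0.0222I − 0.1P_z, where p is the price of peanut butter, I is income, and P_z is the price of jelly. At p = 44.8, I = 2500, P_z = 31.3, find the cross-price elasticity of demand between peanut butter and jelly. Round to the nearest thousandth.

Substituting, Q = 77 − 2.6(44.8) + 0.0222(2500) − 0.1(31.3) = 77 − 116.48 + 55.5 − 3.13 = 12.89.
∂Q/∂P_z = −0.1, so E_xy = -0.1·(31.3/12.89) ≈ -0.243.
E_xy < 0: the goods are complements.

-0.243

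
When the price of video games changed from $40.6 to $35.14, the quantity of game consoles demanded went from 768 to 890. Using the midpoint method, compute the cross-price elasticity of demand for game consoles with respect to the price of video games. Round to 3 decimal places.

%ΔQ_x = (890 − 768)/[(768+890)/2] = 122/829 ≈ 0.1472.
%ΔP_y = (35.14 − 40.6)/[(40.6+35.14)/2] ≈ -0.1442.
E_xy = 0.1472/-0.1442 ≈ -1.021.
E_xy < 0, so game consoles and video games are complements.

-1.021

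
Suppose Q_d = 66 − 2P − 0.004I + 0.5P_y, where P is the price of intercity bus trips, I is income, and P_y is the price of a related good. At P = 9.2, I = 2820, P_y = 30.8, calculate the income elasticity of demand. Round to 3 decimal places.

-0.218

Q_d = 66 − 2(9.2) − 0.004(2820) + 0.5(30.8) = 66 − 18.4 − 11.28 + 15.4 = 51.72.
∂Q_d/∂I = −0.004, so E_I = -0.004·(2820/51.72) ≈ -0.218.
E_I < 0: inferior good.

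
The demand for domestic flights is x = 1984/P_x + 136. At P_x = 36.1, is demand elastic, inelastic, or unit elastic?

At P_x = 36.1, x = 190.9584.
dx/dP_x = −1984/P_x² = −1.5224.
Point elasticity E = (dx/dP_x)·(P_x/x) = -1.5224 × 36.1/190.9584 ≈ -0.288.
|E| ≈ 0.288 < 1, so demand is inelastic.

inelastic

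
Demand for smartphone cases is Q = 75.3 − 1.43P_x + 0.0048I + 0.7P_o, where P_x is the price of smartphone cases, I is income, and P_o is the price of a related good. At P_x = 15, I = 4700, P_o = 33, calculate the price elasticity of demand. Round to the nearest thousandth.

-0.216

At the given point, Q = 75.3 − 1.43(15) + 0.0048(4700) + 0.7(33) = 75.3 − 21.45 + 22.56 + 23.1 = 99.51.
∂Q/∂P_x = −1.43, so E_p = (−1.43)·(15/99.51) ≈ -0.216.
|E_p| < 1: demand is inelastic.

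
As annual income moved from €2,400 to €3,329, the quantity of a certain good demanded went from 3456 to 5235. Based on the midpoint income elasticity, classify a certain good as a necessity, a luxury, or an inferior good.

luxury

%ΔQ = (5235 − 3456)/[(3456+5235)/2] = 1779/4345.5 ≈ 0.4094.
%ΔM = (3,329 − 2,400)/[(2,400+3,329)/2] = 929/2864.5 ≈ 0.3243.
E_I = %ΔQ/%ΔM ≈ 1.262.
E_I > 1: normal good (luxury).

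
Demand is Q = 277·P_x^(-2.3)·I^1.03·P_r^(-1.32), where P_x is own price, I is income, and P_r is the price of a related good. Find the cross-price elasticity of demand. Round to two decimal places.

-1.32

For a Cobb–Douglas (constant-elasticity) form Q = A·P_r^α·…, the elasticity with respect to P_r equals the exponent α at every point.
Here the exponent on P_r is -1.32, so the cross-price elasticity of demand is -1.32.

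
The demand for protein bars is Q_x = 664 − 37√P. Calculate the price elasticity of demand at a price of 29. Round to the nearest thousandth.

At P = 29, Q_x = 464.7489.
dQ_x/dP = −37/(2√P) = −37/(2·5.3852).
Point elasticity E = (dQ_x/dP)·(P/Q_x) = -3.4354 × 29/464.7489 ≈ -0.214.
|E| < 1, so demand is inelastic at this price.

-0.214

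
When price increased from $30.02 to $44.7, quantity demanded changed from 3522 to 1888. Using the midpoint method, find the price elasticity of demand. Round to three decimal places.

-1.537

%ΔQ = (1888 − 3522)/[(3522 + 1888)/2] = -1634/2705 ≈ -0.6041.
%Δp = (44.7 − 30.02)/[(30.02 + 44.7)/2] = 14.68/37.36 ≈ 0.3929.
Arc elasticity E = %ΔQ/%Δp ≈ -0.6041/0.3929 ≈ -1.537.
|E| > 1: demand is elastic over this range.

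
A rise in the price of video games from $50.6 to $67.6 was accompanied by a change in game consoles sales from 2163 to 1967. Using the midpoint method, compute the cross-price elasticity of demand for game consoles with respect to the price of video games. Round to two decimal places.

-0.33

%ΔQ_x = (1967 − 2163)/[(2163+1967)/2] = -196/2065 ≈ -0.0949.
%ΔP_y = (67.6 − 50.6)/[(50.6+67.6)/2] ≈ 0.2876.
E_xy = -0.0949/0.2876 ≈ -0.33.
E_xy < 0, so game consoles and video games are complements.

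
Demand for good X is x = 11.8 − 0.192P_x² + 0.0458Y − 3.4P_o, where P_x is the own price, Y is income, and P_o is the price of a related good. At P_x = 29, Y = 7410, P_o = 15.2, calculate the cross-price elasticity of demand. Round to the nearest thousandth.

Evaluating quantity at (P_x, Y, P_o) gives x = 11.8 − 0.192(29)² + 0.0458(7410) − 3.4(15.2) = 11.8 − 161.472 + 339.378 − 51.68 = 138.026.
∂x/∂P_o = −3.4, so E_xy = -3.4·(15.2/138.026) ≈ -0.374.
E_xy < 0: the goods are complements.

-0.374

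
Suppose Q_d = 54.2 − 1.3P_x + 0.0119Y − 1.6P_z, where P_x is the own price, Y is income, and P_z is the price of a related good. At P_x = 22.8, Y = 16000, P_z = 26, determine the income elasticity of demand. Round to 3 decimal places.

At the given point, Q_d = 54.2 − 1.3(22.8) + 0.0119(16000) − 1.6(26) = 54.2 − 29.64 + 190.4 − 41.6 = 173.36.
∂Q_d/∂Y = +0.0119, so E_I = 0.0119·(16000/173.36) ≈ 1.098.
E_I > 1: normal good (luxury).

1.098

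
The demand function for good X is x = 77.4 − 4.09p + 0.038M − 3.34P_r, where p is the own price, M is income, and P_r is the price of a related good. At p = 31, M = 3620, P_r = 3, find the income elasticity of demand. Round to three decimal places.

Substituting, x = 77.4 − 4.09(31) + 0.038(3620) − 3.34(3) = 77.4 − 126.79 + 137.56 − 10.02 = 78.15.
∂x/∂M = +0.038, so E_I = 0.038·(3620/78.15) ≈ 1.760.
E_I > 1: normal good (luxury).

1.760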